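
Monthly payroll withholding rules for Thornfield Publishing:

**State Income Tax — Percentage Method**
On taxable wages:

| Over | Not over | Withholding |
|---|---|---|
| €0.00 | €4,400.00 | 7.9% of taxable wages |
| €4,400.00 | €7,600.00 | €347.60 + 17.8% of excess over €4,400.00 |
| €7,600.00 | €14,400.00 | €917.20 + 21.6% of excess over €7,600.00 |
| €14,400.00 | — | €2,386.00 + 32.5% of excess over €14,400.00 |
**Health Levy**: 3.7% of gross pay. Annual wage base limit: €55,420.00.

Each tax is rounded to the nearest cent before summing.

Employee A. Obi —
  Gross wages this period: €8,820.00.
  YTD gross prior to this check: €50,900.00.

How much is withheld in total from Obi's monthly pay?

State Income Tax: taxable = €8,820.00
  €917.20 + 21.6% × (€8,820.00 − €7,600.00) = €917.20 + 21.6% × €1,220.00 = €1,180.72
Health Levy: cap €55,420.00 − YTD €50,900.00 = €4,520.00 subject; 3.7% × €4,520.00 = €167.24
Total: €1,180.72 + €167.24 = €1,347.96

€1,347.96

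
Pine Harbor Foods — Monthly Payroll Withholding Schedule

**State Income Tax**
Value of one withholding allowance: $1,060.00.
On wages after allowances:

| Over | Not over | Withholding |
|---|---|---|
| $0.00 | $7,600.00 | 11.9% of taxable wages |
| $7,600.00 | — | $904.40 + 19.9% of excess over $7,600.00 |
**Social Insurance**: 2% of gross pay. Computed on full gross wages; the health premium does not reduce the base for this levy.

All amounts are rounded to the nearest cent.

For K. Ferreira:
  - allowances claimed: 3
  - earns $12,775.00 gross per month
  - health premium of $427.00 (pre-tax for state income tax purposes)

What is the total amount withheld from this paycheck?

State Income Tax: taxable = $12,775.00 − $427.00 − 3×$1,060.00 = $9,168.00
  $904.40 + 19.9% × ($9,168.00 − $7,600.00) = $904.40 + 19.9% × $1,568.00 = $1,216.43
Social Insurance: 2% × $12,775.00 = $255.50
Total: $1,216.43 + $255.50 = $1,471.93

$1,471.93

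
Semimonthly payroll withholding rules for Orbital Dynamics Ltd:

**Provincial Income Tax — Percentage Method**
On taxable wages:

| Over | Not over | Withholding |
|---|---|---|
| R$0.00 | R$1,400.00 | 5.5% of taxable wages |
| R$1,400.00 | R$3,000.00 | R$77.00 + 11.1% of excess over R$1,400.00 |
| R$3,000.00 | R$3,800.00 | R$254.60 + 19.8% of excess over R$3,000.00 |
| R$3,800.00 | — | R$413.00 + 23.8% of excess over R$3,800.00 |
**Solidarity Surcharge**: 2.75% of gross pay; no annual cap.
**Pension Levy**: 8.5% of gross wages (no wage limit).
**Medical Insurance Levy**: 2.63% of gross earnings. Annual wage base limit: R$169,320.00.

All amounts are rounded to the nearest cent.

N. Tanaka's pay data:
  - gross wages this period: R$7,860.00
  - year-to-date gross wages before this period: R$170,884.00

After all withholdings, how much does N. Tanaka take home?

R$5,596.47

Provincial Income Tax: taxable = R$7,860.00
  R$413.00 + 23.8% × (R$7,860.00 − R$3,800.00) = R$413.00 + 23.8% × R$4,060.00 = R$1,379.28
Solidarity Surcharge: 2.75% × R$7,860.00 = R$216.15
Pension Levy: 8.5% × R$7,860.00 = R$668.10
Medical Insurance Levy: YTD R$170,884.00 ≥ cap R$169,320.00 → R$0.00
Total withheld: R$1,379.28 + R$216.15 + R$668.10 + R$0.00 = R$2,263.53
Net pay: R$7,860.00 − R$2,263.53 = R$5,596.47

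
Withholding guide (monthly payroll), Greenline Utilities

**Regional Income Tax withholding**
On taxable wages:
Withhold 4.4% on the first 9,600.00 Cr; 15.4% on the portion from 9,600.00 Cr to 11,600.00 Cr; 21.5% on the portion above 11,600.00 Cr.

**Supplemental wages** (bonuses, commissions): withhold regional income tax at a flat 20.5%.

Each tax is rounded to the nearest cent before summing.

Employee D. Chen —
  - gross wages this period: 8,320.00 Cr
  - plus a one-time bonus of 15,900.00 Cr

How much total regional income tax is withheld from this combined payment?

3,625.58 Cr

Regional Income Tax: taxable = 8,320.00 Cr
  4.4% × 8,320.00 Cr = 366.08 Cr
Supplemental (20.5% flat on bonus): 20.5% × 15,900.00 Cr = 3,259.50 Cr
Total regional income tax: 366.08 Cr + 3,259.50 Cr = 3,625.58 Cr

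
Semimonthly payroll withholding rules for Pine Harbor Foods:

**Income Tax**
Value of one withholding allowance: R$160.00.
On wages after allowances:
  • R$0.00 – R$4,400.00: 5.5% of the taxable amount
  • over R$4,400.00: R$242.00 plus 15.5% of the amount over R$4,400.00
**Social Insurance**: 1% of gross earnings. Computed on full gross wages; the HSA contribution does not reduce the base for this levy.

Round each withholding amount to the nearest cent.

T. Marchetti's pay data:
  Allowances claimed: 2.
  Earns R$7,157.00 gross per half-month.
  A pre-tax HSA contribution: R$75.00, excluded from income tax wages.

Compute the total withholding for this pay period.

Income Tax: taxable = R$7,157.00 − R$75.00 − 2×R$160.00 = R$6,762.00
  R$242.00 + 15.5% × (R$6,762.00 − R$4,400.00) = R$242.00 + 15.5% × R$2,362.00 = R$608.11
Social Insurance: 1% × R$7,157.00 = R$71.57
Total: R$608.11 + R$71.57 = R$679.68

R$679.68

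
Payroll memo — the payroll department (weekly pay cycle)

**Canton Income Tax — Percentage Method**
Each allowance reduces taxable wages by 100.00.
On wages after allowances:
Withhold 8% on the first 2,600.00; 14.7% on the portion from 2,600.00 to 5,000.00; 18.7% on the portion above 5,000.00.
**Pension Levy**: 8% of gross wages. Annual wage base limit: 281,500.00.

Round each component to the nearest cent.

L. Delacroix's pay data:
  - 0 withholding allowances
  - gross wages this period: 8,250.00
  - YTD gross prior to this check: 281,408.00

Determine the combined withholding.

1,175.91

Canton Income Tax: taxable = 8,250.00
  560.80 + 18.7% × (8,250.00 − 5,000.00) = 560.80 + 18.7% × 3,250.00 = 1,168.55
Pension Levy: cap 281,500.00 − YTD 281,408.00 = 92.00 subject; 8% × 92.00 = 7.36
Total: 1,168.55 + 7.36 = 1,175.91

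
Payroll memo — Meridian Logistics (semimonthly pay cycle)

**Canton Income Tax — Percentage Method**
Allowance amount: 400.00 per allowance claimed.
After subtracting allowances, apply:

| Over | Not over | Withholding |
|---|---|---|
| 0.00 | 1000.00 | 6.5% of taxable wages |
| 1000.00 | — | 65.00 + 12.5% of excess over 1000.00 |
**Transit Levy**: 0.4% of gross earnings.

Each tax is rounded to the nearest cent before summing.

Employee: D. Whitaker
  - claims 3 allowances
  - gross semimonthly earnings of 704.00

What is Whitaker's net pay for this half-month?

Canton Income Tax: taxable = 704.00 − 3×400.00 = -496.00
  Taxable ≤ 0 → 0.00
Transit Levy: 0.4% × 704.00 = 2.82
Total withheld: 0.00 + 2.82 = 2.82
Net pay: 704.00 − 2.82 = 701.18

701.18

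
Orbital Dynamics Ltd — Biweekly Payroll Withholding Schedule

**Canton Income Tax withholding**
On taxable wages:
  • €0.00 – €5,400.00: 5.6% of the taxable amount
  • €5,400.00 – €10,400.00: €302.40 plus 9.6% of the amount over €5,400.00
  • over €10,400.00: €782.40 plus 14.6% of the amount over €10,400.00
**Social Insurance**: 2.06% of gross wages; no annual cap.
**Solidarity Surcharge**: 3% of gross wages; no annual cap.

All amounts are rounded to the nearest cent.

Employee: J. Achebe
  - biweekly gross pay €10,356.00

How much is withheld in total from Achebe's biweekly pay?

€1,302.19

Canton Income Tax: taxable = €10,356.00
  €302.40 + 9.6% × (€10,356.00 − €5,400.00) = €302.40 + 9.6% × €4,956.00 = €778.18
Social Insurance: 2.06% × €10,356.00 = €213.33
Solidarity Surcharge: 3% × €10,356.00 = €310.68
Total: €778.18 + €213.33 + €310.68 = €1,302.19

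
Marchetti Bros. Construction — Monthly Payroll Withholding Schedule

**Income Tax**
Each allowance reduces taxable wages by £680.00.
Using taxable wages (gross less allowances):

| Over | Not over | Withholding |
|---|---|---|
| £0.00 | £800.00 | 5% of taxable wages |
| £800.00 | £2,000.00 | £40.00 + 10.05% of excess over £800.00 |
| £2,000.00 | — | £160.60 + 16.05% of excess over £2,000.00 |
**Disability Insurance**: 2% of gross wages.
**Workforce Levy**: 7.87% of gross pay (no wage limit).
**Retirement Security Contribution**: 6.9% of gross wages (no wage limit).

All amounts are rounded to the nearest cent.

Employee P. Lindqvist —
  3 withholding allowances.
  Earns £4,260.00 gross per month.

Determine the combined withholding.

Income Tax: taxable = £4,260.00 − 3×£680.00 = £2,220.00
  £160.60 + 16.05% × (£2,220.00 − £2,000.00) = £160.60 + 16.05% × £220.00 = £195.91
Disability Insurance: 2% × £4,260.00 = £85.20
Workforce Levy: 7.87% × £4,260.00 = £335.26
Retirement Security Contribution: 6.9% × £4,260.00 = £293.94
Total: £195.91 + £85.20 + £335.26 + £293.94 = £910.31

£910.31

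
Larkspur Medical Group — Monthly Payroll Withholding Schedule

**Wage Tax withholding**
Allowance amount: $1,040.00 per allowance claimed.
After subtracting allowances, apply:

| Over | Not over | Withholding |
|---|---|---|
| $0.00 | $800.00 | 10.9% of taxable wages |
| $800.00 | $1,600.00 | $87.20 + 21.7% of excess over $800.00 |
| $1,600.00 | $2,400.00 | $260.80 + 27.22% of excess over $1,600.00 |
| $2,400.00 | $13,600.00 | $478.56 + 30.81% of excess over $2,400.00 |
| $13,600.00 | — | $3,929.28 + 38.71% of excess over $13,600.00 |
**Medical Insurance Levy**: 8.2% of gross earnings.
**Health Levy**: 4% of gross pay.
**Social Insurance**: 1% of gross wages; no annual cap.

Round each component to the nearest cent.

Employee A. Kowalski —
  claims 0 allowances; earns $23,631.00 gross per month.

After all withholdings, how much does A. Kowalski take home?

Wage Tax: taxable = $23,631.00
  $3,929.28 + 38.71% × ($23,631.00 − $13,600.00) = $3,929.28 + 38.71% × $10,031.00 = $7,812.28
Medical Insurance Levy: 8.2% × $23,631.00 = $1,937.74
Health Levy: 4% × $23,631.00 = $945.24
Social Insurance: 1% × $23,631.00 = $236.31
Total withheld: $7,812.28 + $1,937.74 + $945.24 + $236.31 = $10,931.57
Net pay: $23,631.00 − $10,931.57 = $12,699.43

$12,699.43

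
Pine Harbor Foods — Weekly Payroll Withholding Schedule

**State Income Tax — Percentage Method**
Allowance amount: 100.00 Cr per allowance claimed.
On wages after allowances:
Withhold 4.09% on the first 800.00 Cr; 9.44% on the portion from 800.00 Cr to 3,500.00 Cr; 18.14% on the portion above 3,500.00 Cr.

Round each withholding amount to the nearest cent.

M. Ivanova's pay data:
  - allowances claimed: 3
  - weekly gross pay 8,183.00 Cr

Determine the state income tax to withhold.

1,082.68 Cr

State Income Tax: taxable = 8,183.00 Cr − 3×100.00 Cr = 7,883.00 Cr
  287.60 Cr + 18.14% × (7,883.00 Cr − 3,500.00 Cr) = 287.60 Cr + 18.14% × 4,383.00 Cr = 1,082.68 Cr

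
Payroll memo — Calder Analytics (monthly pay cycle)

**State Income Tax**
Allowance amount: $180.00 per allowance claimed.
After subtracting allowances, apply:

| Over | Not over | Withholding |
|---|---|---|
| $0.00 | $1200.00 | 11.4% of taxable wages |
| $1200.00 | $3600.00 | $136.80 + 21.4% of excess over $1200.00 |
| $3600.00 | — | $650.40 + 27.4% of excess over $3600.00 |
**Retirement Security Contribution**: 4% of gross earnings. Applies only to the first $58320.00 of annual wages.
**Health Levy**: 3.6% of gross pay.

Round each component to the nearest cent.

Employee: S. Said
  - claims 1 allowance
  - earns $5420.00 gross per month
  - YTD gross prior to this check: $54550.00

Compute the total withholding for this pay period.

$1445.68

State Income Tax: taxable = $5420.00 − 1×$180.00 = $5240.00
  $650.40 + 27.4% × ($5240.00 − $3600.00) = $650.40 + 27.4% × $1640.00 = $1099.76
Retirement Security Contribution: cap $58320.00 − YTD $54550.00 = $3770.00 subject; 4% × $3770.00 = $150.80
Health Levy: 3.6% × $5420.00 = $195.12
Total: $1099.76 + $150.80 + $195.12 = $1445.68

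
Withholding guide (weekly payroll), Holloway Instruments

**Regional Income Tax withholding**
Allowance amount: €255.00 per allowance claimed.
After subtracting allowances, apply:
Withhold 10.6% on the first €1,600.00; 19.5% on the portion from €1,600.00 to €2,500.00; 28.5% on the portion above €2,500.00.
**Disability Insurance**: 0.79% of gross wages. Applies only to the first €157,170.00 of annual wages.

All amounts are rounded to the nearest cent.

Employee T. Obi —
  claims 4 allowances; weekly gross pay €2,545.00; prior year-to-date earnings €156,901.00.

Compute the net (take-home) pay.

Regional Income Tax: taxable = €2,545.00 − 4×€255.00 = €1,525.00
  10.6% × €1,525.00 = €161.65
Disability Insurance: cap €157,170.00 − YTD €156,901.00 = €269.00 subject; 0.79% × €269.00 = €2.13
Total withheld: €161.65 + €2.13 = €163.78
Net pay: €2,545.00 − €163.78 = €2,381.22

€2,381.22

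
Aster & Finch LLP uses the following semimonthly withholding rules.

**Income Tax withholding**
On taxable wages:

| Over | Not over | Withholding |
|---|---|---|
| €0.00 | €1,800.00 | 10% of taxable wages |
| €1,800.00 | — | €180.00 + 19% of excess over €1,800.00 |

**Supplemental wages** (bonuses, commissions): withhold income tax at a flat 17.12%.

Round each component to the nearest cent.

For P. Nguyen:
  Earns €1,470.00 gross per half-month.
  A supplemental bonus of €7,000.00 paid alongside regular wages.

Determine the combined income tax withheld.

€1,345.40

Income Tax: taxable = €1,470.00
  10% × €1,470.00 = €147.00
Supplemental (17.12% flat on bonus): 17.12% × €7,000.00 = €1,198.40
Total income tax: €147.00 + €1,198.40 = €1,345.40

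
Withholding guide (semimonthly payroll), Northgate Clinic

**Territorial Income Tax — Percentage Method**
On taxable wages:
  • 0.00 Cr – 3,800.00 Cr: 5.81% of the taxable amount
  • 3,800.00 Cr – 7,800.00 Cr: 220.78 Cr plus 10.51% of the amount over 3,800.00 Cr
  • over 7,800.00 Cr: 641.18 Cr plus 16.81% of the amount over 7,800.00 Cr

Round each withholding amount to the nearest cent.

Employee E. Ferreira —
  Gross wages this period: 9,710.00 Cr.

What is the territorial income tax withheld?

Territorial Income Tax: taxable = 9,710.00 Cr
  641.18 Cr + 16.81% × (9,710.00 Cr − 7,800.00 Cr) = 641.18 Cr + 16.81% × 1,910.00 Cr = 962.25 Cr

962.25 Cr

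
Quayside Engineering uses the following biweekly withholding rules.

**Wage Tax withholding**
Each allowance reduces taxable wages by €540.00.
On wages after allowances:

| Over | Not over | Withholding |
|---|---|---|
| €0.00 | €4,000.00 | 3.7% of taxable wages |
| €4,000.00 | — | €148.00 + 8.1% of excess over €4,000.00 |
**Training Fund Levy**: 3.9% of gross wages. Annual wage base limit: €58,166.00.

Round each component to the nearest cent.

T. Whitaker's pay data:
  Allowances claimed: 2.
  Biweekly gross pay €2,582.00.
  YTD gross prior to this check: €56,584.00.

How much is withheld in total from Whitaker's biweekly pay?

Wage Tax: taxable = €2,582.00 − 2×€540.00 = €1,502.00
  3.7% × €1,502.00 = €55.57
Training Fund Levy: cap €58,166.00 − YTD €56,584.00 = €1,582.00 subject; 3.9% × €1,582.00 = €61.70
Total: €55.57 + €61.70 = €117.27

€117.27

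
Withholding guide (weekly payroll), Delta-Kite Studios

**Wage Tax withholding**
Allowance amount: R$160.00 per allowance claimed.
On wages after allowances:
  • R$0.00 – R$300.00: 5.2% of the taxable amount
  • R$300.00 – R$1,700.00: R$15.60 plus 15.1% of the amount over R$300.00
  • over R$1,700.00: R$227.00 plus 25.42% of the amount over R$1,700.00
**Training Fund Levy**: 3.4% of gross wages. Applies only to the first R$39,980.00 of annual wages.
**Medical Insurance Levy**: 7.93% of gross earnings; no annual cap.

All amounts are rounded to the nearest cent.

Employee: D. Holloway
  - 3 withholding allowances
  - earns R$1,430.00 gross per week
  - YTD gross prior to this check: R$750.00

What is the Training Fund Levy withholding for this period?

R$48.62

Training Fund Levy: 3.4% × R$1,430.00 = R$48.62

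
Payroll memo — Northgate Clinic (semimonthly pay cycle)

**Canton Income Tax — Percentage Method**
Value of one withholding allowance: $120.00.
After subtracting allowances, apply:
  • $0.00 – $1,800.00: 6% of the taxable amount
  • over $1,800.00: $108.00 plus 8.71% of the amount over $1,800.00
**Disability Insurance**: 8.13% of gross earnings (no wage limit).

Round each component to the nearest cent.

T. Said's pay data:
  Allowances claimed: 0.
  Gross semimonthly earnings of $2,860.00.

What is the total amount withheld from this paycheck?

Canton Income Tax: taxable = $2,860.00
  $108.00 + 8.71% × ($2,860.00 − $1,800.00) = $108.00 + 8.71% × $1,060.00 = $200.33
Disability Insurance: 8.13% × $2,860.00 = $232.52
Total: $200.33 + $232.52 = $432.85

$432.85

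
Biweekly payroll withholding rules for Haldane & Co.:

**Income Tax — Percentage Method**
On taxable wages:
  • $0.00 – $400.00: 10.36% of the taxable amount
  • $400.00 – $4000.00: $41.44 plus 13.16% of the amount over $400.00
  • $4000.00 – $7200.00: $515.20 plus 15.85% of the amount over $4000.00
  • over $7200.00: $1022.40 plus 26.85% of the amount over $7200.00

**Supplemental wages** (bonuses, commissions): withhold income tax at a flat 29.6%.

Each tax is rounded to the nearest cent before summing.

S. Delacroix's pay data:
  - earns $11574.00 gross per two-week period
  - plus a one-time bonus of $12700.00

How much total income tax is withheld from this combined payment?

Income Tax: taxable = $11574.00
  $1022.40 + 26.85% × ($11574.00 − $7200.00) = $1022.40 + 26.85% × $4374.00 = $2196.82
Supplemental (29.6% flat on bonus): 29.6% × $12700.00 = $3759.20
Total income tax: $2196.82 + $3759.20 = $5956.02

$5956.02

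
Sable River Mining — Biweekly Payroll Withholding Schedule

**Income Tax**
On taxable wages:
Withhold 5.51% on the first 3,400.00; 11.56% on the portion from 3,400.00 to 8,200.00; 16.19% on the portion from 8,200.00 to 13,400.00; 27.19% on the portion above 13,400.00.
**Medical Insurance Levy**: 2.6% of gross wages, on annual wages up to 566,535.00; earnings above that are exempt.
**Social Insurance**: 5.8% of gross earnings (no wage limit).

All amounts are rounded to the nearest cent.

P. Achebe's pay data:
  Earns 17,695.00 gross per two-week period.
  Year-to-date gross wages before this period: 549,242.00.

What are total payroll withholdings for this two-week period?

4,227.84

Income Tax: taxable = 17,695.00
  1,584.10 + 27.19% × (17,695.00 − 13,400.00) = 1,584.10 + 27.19% × 4,295.00 = 2,751.91
Medical Insurance Levy: cap 566,535.00 − YTD 549,242.00 = 17,293.00 subject; 2.6% × 17,293.00 = 449.62
Social Insurance: 5.8% × 17,695.00 = 1,026.31
Total: 2,751.91 + 449.62 + 1,026.31 = 4,227.84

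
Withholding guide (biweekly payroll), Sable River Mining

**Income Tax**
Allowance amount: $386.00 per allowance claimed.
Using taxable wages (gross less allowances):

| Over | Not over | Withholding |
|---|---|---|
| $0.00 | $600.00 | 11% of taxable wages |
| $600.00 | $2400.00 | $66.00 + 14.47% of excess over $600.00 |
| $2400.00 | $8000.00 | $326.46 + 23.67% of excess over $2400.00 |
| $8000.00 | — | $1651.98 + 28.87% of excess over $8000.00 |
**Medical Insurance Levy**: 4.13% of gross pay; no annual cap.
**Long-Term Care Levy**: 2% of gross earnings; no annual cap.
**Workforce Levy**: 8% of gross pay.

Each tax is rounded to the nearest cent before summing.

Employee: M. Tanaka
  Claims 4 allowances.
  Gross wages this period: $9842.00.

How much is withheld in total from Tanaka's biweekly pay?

$3128.68

Income Tax: taxable = $9842.00 − 4×$386.00 = $8298.00
  $1651.98 + 28.87% × ($8298.00 − $8000.00) = $1651.98 + 28.87% × $298.00 = $1738.01
Medical Insurance Levy: 4.13% × $9842.00 = $406.47
Long-Term Care Levy: 2% × $9842.00 = $196.84
Workforce Levy: 8% × $9842.00 = $787.36
Total: $1738.01 + $406.47 + $196.84 + $787.36 = $3128.68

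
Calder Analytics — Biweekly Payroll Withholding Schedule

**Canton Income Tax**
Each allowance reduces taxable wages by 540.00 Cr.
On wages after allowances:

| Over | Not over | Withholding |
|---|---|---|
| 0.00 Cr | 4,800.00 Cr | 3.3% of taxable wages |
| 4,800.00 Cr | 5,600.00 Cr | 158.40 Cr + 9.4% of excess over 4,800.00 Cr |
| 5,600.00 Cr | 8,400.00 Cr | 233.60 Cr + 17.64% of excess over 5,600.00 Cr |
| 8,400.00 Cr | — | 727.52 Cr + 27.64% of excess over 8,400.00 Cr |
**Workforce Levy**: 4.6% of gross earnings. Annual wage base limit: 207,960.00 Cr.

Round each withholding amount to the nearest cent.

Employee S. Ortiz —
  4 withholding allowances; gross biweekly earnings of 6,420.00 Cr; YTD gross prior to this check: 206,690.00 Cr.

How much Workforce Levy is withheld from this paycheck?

Workforce Levy: cap 207,960.00 Cr − YTD 206,690.00 Cr = 1,270.00 Cr subject; 4.6% × 1,270.00 Cr = 58.42 Cr

58.42 Cr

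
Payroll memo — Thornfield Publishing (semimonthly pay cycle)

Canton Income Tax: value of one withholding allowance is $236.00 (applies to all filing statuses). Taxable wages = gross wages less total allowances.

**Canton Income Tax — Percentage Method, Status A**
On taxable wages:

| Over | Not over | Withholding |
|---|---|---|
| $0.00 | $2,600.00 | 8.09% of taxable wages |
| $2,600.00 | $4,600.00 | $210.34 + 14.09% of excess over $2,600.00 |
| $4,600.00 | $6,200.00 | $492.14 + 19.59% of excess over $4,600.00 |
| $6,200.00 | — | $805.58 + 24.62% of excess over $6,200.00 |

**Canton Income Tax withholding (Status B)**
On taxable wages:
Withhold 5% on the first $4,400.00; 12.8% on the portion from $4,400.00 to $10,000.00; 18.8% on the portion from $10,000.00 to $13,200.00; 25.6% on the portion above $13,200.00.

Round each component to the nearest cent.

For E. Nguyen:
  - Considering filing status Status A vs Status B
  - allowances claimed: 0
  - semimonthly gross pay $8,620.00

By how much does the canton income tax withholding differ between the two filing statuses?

Canton Income Tax (Status A): taxable = $8,620.00
  $805.58 + 24.62% × ($8,620.00 − $6,200.00) = $805.58 + 24.62% × $2,420.00 = $1,401.38
Canton Income Tax (Status B): taxable = $8,620.00
  $220.00 + 12.8% × ($8,620.00 − $4,400.00) = $220.00 + 12.8% × $4,220.00 = $760.16
Difference: |$1,401.38 − $760.16| = $641.22 (higher under Status A)

$641.22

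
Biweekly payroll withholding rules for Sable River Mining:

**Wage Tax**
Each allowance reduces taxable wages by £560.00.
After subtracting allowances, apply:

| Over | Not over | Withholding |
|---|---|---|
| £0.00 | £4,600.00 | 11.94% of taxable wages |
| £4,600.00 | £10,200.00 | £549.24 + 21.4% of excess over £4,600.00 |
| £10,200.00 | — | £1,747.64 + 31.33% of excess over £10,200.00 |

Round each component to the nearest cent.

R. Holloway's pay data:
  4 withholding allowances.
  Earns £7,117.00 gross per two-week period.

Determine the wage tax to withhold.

Wage Tax: taxable = £7,117.00 − 4×£560.00 = £4,877.00
  £549.24 + 21.4% × (£4,877.00 − £4,600.00) = £549.24 + 21.4% × £277.00 = £608.52

£608.52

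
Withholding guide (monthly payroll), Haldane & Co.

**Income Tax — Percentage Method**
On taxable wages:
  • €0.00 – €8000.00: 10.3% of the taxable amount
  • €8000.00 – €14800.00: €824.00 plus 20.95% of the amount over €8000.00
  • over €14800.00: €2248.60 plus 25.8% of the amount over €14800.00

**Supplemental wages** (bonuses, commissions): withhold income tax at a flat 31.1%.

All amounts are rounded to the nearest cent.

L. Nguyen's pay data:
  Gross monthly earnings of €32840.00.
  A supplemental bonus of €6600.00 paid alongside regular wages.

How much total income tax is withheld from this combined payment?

Income Tax: taxable = €32840.00
  €2248.60 + 25.8% × (€32840.00 − €14800.00) = €2248.60 + 25.8% × €18040.00 = €6902.92
Supplemental (31.1% flat on bonus): 31.1% × €6600.00 = €2052.60
Total income tax: €6902.92 + €2052.60 = €8955.52

€8955.52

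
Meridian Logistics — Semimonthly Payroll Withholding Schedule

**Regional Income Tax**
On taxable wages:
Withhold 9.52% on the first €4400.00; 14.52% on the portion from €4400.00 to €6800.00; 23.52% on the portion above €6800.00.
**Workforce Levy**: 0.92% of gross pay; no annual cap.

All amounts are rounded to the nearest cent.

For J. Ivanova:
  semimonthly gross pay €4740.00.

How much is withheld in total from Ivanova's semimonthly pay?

€511.86

Regional Income Tax: taxable = €4740.00
  €418.88 + 14.52% × (€4740.00 − €4400.00) = €418.88 + 14.52% × €340.00 = €468.25
Workforce Levy: 0.92% × €4740.00 = €43.61
Total: €468.25 + €43.61 = €511.86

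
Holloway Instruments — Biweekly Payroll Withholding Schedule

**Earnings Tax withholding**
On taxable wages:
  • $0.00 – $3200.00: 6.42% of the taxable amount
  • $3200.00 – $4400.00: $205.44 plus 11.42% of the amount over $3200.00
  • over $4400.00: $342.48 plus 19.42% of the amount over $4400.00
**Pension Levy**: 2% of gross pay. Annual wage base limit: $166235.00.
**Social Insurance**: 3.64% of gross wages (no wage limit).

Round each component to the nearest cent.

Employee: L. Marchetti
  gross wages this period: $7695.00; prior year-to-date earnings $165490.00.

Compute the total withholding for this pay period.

$1277.37

Earnings Tax: taxable = $7695.00
  $342.48 + 19.42% × ($7695.00 − $4400.00) = $342.48 + 19.42% × $3295.00 = $982.37
Pension Levy: cap $166235.00 − YTD $165490.00 = $745.00 subject; 2% × $745.00 = $14.90
Social Insurance: 3.64% × $7695.00 = $280.10
Total: $982.37 + $14.90 + $280.10 = $1277.37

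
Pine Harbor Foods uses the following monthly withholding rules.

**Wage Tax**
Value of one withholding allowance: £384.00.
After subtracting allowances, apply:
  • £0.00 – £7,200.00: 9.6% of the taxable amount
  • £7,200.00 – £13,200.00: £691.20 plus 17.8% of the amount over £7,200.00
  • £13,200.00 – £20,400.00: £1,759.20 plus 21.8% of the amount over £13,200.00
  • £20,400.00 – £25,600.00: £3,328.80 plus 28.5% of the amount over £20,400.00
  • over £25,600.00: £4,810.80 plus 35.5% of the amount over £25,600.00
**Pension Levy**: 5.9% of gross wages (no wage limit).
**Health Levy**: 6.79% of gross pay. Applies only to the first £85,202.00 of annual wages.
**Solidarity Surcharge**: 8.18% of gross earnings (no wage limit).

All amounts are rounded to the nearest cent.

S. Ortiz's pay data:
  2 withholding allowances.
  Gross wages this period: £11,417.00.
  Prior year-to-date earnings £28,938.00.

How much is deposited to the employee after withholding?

Wage Tax: taxable = £11,417.00 − 2×£384.00 = £10,649.00
  £691.20 + 17.8% × (£10,649.00 − £7,200.00) = £691.20 + 17.8% × £3,449.00 = £1,305.12
Pension Levy: 5.9% × £11,417.00 = £673.60
Health Levy: 6.79% × £11,417.00 = £775.21
Solidarity Surcharge: 8.18% × £11,417.00 = £933.91
Total withheld: £1,305.12 + £673.60 + £775.21 + £933.91 = £3,687.84
Net pay: £11,417.00 − £3,687.84 = £7,729.16

£7,729.16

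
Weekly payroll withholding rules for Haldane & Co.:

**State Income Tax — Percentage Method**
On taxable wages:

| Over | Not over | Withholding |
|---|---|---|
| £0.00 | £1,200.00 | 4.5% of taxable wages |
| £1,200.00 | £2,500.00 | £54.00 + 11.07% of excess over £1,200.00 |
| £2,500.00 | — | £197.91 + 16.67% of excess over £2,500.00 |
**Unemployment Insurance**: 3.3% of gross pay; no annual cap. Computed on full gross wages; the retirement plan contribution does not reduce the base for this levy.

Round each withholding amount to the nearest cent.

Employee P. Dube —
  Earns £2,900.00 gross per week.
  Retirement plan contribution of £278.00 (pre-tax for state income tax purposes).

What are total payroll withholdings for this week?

£313.95

State Income Tax: taxable = £2,900.00 − £278.00 = £2,622.00
  £197.91 + 16.67% × (£2,622.00 − £2,500.00) = £197.91 + 16.67% × £122.00 = £218.25
Unemployment Insurance: 3.3% × £2,900.00 = £95.70
Total: £218.25 + £95.70 = £313.95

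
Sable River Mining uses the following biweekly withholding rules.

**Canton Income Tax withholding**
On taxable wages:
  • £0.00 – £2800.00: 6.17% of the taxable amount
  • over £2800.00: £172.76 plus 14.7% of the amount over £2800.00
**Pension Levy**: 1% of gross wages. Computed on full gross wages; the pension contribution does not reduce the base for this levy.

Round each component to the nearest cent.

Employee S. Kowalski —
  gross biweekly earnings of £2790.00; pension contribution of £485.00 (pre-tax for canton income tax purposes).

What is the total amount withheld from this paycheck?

Canton Income Tax: taxable = £2790.00 − £485.00 = £2305.00
  6.17% × £2305.00 = £142.22
Pension Levy: 1% × £2790.00 = £27.90
Total: £142.22 + £27.90 = £170.12

£170.12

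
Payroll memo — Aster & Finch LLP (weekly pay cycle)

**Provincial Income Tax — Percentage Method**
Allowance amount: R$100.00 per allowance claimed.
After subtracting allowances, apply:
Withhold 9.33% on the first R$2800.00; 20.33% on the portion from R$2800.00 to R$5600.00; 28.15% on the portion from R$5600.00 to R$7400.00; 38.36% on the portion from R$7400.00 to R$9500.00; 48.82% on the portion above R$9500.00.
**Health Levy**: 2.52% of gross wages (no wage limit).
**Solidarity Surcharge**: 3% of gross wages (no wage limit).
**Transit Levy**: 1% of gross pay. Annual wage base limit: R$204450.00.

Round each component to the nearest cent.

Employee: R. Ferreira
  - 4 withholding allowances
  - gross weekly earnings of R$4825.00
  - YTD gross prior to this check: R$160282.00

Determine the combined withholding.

R$906.19

Provincial Income Tax: taxable = R$4825.00 − 4×R$100.00 = R$4425.00
  R$261.24 + 20.33% × (R$4425.00 − R$2800.00) = R$261.24 + 20.33% × R$1625.00 = R$591.60
Health Levy: 2.52% × R$4825.00 = R$121.59
Solidarity Surcharge: 3% × R$4825.00 = R$144.75
Transit Levy: 1% × R$4825.00 = R$48.25
Total: R$591.60 + R$121.59 + R$144.75 + R$48.25 = R$906.19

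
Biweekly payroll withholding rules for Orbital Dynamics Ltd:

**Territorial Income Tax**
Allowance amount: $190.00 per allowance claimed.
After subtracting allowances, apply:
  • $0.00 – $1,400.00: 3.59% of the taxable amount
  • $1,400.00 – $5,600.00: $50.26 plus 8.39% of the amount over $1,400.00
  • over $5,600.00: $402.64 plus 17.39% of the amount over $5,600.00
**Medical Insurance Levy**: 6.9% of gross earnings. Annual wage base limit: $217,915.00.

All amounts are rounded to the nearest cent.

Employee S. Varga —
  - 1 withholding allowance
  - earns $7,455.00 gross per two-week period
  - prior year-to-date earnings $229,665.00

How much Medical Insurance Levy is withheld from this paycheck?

$0.00

Medical Insurance Levy: YTD $229,665.00 ≥ cap $217,915.00 → $0.00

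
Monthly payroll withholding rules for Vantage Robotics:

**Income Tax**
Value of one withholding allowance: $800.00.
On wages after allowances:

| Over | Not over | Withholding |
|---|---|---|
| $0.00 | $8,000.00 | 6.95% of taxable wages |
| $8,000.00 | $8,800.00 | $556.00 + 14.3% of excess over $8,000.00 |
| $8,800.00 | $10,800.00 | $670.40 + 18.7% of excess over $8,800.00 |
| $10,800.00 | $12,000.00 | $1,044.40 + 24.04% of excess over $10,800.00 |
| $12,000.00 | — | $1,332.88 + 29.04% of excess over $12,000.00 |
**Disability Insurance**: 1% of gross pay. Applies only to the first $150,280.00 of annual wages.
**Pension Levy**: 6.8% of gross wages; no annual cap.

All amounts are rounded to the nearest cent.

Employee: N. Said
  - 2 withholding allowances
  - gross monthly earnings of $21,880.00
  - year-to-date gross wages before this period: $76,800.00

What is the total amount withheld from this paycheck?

Income Tax: taxable = $21,880.00 − 2×$800.00 = $20,280.00
  $1,332.88 + 29.04% × ($20,280.00 − $12,000.00) = $1,332.88 + 29.04% × $8,280.00 = $3,737.39
Disability Insurance: 1% × $21,880.00 = $218.80
Pension Levy: 6.8% × $21,880.00 = $1,487.84
Total: $3,737.39 + $218.80 + $1,487.84 = $5,444.03

$5,444.03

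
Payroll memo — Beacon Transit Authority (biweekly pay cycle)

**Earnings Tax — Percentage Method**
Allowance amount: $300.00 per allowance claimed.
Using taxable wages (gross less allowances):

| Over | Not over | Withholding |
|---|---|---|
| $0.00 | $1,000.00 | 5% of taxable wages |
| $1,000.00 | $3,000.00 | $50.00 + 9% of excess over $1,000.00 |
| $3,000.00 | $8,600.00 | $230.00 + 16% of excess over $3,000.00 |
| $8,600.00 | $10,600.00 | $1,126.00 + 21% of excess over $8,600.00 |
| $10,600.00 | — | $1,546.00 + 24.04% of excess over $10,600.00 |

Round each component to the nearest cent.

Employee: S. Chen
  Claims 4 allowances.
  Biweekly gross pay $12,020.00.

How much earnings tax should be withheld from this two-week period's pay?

$1,598.89

Earnings Tax: taxable = $12,020.00 − 4×$300.00 = $10,820.00
  $1,546.00 + 24.04% × ($10,820.00 − $10,600.00) = $1,546.00 + 24.04% × $220.00 = $1,598.89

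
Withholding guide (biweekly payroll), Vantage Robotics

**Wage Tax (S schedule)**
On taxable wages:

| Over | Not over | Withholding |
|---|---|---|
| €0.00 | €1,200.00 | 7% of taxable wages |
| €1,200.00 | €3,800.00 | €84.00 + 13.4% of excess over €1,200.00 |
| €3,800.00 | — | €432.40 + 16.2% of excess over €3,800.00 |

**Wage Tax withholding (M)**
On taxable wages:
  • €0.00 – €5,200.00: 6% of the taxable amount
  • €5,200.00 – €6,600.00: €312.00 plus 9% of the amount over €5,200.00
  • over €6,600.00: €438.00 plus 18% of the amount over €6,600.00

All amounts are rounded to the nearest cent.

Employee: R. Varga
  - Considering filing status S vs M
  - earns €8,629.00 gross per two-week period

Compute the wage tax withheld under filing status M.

Wage Tax (M): taxable = €8,629.00
  €438.00 + 18% × (€8,629.00 − €6,600.00) = €438.00 + 18% × €2,029.00 = €803.22

€803.22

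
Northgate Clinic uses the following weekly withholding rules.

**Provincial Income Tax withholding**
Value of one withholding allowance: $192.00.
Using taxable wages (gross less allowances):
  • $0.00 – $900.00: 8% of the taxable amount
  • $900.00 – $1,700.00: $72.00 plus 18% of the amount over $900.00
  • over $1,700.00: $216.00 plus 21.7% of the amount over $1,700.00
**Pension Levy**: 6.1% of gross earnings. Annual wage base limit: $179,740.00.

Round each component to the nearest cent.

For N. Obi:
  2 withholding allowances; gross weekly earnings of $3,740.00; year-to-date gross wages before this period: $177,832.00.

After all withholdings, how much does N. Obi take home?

Provincial Income Tax: taxable = $3,740.00 − 2×$192.00 = $3,356.00
  $216.00 + 21.7% × ($3,356.00 − $1,700.00) = $216.00 + 21.7% × $1,656.00 = $575.35
Pension Levy: cap $179,740.00 − YTD $177,832.00 = $1,908.00 subject; 6.1% × $1,908.00 = $116.39
Total withheld: $575.35 + $116.39 = $691.74
Net pay: $3,740.00 − $691.74 = $3,048.26

$3,048.26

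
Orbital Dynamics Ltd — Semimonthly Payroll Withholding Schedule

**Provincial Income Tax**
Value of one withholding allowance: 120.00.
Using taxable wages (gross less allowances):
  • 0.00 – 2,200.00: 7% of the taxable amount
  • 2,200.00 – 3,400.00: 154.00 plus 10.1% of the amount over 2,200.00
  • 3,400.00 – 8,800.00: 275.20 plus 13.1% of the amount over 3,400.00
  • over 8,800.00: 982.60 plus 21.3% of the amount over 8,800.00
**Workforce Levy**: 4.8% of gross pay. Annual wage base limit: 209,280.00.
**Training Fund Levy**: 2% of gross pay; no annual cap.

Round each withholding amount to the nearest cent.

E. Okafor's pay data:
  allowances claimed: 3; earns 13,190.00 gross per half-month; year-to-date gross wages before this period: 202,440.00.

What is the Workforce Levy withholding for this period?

328.32

Workforce Levy: cap 209,280.00 − YTD 202,440.00 = 6,840.00 subject; 4.8% × 6,840.00 = 328.32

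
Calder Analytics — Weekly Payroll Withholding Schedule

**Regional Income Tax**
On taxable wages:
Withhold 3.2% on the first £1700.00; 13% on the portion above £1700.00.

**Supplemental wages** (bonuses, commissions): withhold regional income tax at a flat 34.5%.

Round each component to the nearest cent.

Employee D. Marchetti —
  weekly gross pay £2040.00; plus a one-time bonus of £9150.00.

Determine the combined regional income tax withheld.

Regional Income Tax: taxable = £2040.00
  £54.40 + 13% × (£2040.00 − £1700.00) = £54.40 + 13% × £340.00 = £98.60
Supplemental (34.5% flat on bonus): 34.5% × £9150.00 = £3156.75
Total regional income tax: £98.60 + £3156.75 = £3255.35

£3255.35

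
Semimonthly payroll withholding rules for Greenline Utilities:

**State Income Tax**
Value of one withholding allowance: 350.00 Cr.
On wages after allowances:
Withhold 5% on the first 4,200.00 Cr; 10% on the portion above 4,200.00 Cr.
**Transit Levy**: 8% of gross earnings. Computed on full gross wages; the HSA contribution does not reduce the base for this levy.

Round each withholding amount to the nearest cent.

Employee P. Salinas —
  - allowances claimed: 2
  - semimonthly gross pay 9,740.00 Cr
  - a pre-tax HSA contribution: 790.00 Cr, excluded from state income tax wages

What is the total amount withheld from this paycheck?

State Income Tax: taxable = 9,740.00 Cr − 790.00 Cr − 2×350.00 Cr = 8,250.00 Cr
  210.00 Cr + 10% × (8,250.00 Cr − 4,200.00 Cr) = 210.00 Cr + 10% × 4,050.00 Cr = 615.00 Cr
Transit Levy: 8% × 9,740.00 Cr = 779.20 Cr
Total: 615.00 Cr + 779.20 Cr = 1,394.20 Cr

1,394.20 Cr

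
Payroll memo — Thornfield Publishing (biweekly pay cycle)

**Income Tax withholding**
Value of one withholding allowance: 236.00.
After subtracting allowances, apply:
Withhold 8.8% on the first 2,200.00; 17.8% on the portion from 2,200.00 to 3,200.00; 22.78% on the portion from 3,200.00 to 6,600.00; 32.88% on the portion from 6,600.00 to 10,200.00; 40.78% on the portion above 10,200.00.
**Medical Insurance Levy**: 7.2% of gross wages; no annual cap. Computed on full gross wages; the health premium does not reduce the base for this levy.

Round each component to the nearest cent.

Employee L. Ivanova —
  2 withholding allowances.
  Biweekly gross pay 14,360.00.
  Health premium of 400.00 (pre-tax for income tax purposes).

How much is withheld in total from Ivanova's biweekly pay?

4,704.57

Income Tax: taxable = 14,360.00 − 400.00 − 2×236.00 = 13,488.00
  2,329.80 + 40.78% × (13,488.00 − 10,200.00) = 2,329.80 + 40.78% × 3,288.00 = 3,670.65
Medical Insurance Levy: 7.2% × 14,360.00 = 1,033.92
Total: 3,670.65 + 1,033.92 = 4,704.57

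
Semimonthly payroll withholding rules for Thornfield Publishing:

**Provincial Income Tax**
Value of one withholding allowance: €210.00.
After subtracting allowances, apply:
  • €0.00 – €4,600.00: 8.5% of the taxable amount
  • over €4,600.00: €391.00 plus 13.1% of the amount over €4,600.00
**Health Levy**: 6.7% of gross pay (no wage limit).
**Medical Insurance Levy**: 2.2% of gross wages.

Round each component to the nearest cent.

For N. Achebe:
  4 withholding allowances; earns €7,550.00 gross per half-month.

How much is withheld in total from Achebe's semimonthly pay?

€1,339.36

Provincial Income Tax: taxable = €7,550.00 − 4×€210.00 = €6,710.00
  €391.00 + 13.1% × (€6,710.00 − €4,600.00) = €391.00 + 13.1% × €2,110.00 = €667.41
Health Levy: 6.7% × €7,550.00 = €505.85
Medical Insurance Levy: 2.2% × €7,550.00 = €166.10
Total: €667.41 + €505.85 + €166.10 = €1,339.36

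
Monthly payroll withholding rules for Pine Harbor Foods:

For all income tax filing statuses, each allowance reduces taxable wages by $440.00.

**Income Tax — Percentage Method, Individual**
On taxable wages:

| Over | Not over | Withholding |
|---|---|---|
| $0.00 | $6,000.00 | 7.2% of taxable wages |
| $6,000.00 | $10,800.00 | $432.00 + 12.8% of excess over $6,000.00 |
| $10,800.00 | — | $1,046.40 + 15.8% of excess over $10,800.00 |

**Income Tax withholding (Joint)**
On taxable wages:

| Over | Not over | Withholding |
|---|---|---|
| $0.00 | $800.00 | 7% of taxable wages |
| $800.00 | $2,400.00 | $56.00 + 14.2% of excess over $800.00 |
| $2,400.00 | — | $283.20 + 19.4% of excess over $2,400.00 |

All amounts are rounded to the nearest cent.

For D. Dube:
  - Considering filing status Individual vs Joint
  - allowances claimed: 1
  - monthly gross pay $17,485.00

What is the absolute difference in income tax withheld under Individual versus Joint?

Income Tax (Individual): taxable = $17,485.00 − 1×$440.00 = $17,045.00
  $1,046.40 + 15.8% × ($17,045.00 − $10,800.00) = $1,046.40 + 15.8% × $6,245.00 = $2,033.11
Income Tax (Joint): taxable = $17,485.00 − 1×$440.00 = $17,045.00
  $283.20 + 19.4% × ($17,045.00 − $2,400.00) = $283.20 + 19.4% × $14,645.00 = $3,124.33
Difference: |$2,033.11 − $3,124.33| = $1,091.22 (higher under Joint)

$1,091.22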